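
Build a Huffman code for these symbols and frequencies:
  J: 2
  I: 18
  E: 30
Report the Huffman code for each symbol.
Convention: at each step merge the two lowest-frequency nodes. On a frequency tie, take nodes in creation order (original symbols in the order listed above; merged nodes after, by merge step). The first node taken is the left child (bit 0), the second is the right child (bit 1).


Huffman tree construction:
Step 1: Merge J(2) + I(18) = 20
Step 2: Merge (J+I)(20) + E(30) = 50
Read each symbol's code off the tree from the root (left child = 0, right child = 1).

Codes:
  J: 00 (length 2)
  I: 01 (length 2)
  E: 1 (length 1)
Average code length: 70/50 = 1.4000 bits/symbol


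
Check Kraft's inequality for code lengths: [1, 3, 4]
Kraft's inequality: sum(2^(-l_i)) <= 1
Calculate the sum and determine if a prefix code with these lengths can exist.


Sum = 2^(-1) + 2^(-3) + 2^(-4)
    = 0.5 + 0.125 + 0.0625
    = 11/16 = 0.6875
Since 0.6875 <= 1, Kraft's inequality IS satisfied.
A prefix code with these lengths CAN exist.

Kraft sum = 0.6875. Satisfied.


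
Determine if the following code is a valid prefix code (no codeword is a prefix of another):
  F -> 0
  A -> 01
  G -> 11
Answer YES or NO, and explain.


Checking each pair (does one codeword prefix another?):
  F='0' vs A='01': prefix -- VIOLATION

NO -- this is NOT a valid prefix code. F (0) is a prefix of A (01).


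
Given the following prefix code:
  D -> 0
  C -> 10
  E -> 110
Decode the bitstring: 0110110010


Decoding step by step:
Bits 0 -> D
Bits 110 -> E
Bits 110 -> E
Bits 0 -> D
Bits 10 -> C


Decoded message: DEEDC


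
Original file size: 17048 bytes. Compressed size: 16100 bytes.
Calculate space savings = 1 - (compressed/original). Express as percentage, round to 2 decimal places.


ratio = compressed/original = 16100/17048 = 0.944392
savings = 1 - ratio = 1 - 0.944392 = 0.055608
as a percentage: 0.055608 * 100 = 5.56%

Space savings = 1 - 16100/17048 = 5.56%


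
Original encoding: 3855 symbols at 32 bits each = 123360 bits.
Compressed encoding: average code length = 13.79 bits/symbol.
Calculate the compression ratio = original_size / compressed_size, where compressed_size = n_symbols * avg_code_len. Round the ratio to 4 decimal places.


original_size = n_symbols * orig_bits = 3855 * 32 = 123360 bits
compressed_size = n_symbols * avg_code_len = 3855 * 13.79 = 53160.45 bits
ratio = original_size / compressed_size = 123360 / 53160.45 = 2.3205

Compression ratio = 2.3205


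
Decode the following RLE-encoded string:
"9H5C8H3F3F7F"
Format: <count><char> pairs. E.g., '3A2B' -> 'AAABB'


Expanding each <count><char> pair:
  9H -> 'HHHHHHHHH'
  5C -> 'CCCCC'
  8H -> 'HHHHHHHH'
  3F -> 'FFF'
  3F -> 'FFF'
  7F -> 'FFFFFFF'

Decoded = HHHHHHHHHCCCCCHHHHHHHHFFFFFFFFFFFFF


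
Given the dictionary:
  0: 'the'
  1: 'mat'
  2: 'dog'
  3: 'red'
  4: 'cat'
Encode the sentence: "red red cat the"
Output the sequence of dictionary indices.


Look up each word in the dictionary:
  'red' -> 3
  'red' -> 3
  'cat' -> 4
  'the' -> 0

Encoded: [3, 3, 4, 0]


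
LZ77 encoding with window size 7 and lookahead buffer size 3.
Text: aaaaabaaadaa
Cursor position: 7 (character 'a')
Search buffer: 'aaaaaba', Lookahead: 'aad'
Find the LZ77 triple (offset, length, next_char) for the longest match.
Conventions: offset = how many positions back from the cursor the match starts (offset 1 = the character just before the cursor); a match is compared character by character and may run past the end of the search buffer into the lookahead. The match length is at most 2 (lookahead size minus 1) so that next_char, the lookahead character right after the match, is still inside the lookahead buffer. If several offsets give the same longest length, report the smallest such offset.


Try each offset into the search buffer:
  offset=1 (pos 6, char 'a'): match length 2
  offset=2 (pos 5, char 'b'): match length 0
  offset=3 (pos 4, char 'a'): match length 1
  offset=4 (pos 3, char 'a'): match length 2
  offset=5 (pos 2, char 'a'): match length 2
  offset=6 (pos 1, char 'a'): match length 2
  offset=7 (pos 0, char 'a'): match length 2
Longest match has length 2, found at offsets 1, 4, 5, 6, 7; take the smallest, offset 1.
next_char = character at position 7 + 2 = 9 -> 'd'

Best match: offset=1, length=2 (matching 'aa' starting at position 6)
LZ77 triple: (1, 2, 'd')


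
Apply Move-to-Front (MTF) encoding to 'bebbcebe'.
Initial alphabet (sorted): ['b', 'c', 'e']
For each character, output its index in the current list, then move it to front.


MTF encoding:
'b': index 0 in ['b', 'c', 'e'] -> ['b', 'c', 'e']
'e': index 2 in ['b', 'c', 'e'] -> ['e', 'b', 'c']
'b': index 1 in ['e', 'b', 'c'] -> ['b', 'e', 'c']
'b': index 0 in ['b', 'e', 'c'] -> ['b', 'e', 'c']
'c': index 2 in ['b', 'e', 'c'] -> ['c', 'b', 'e']
'e': index 2 in ['c', 'b', 'e'] -> ['e', 'c', 'b']
'b': index 2 in ['e', 'c', 'b'] -> ['b', 'e', 'c']
'e': index 1 in ['b', 'e', 'c'] -> ['e', 'b', 'c']


Output: [0, 2, 1, 0, 2, 2, 2, 1]


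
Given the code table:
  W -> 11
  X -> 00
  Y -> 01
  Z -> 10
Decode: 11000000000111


Decoding:
11 -> W
00 -> X
00 -> X
00 -> X
00 -> X
01 -> Y
11 -> W


Result: WXXXXYW


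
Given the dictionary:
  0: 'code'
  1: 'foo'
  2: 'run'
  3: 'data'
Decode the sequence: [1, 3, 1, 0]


Look up each index in the dictionary:
  1 -> 'foo'
  3 -> 'data'
  1 -> 'foo'
  0 -> 'code'

Decoded: "foo data foo code"


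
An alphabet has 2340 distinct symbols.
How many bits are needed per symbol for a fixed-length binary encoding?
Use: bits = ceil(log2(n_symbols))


log2(2340) = 11.1923
Bracket: 2^11 = 2048 < 2340 <= 2^12 = 4096
So ceil(log2(2340)) = 12

bits = ceil(log2(2340)) = ceil(11.1923) = 12 bits


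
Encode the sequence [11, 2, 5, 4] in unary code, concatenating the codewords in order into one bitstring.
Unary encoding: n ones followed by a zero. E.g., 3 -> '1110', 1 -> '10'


Encode each number as n ones followed by a terminating 0:
  11 -> 111111111110 (12 bits)
  2 -> 110 (3 bits)
  5 -> 111110 (6 bits)
  4 -> 11110 (5 bits)
Total length = 12 + 3 + 6 + 5 = 26 bits.

Unary([11, 2, 5, 4]) = 11111111111011011111011110 (26 bits)


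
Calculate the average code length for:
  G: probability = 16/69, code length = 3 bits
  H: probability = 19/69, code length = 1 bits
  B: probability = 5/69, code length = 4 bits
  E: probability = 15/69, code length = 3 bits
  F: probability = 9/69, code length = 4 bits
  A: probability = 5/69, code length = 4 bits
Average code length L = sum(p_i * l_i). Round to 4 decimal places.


Weighted contributions p_i * l_i:
  G: (16/69) * 3 = 48/69
  H: (19/69) * 1 = 19/69
  B: (5/69) * 4 = 20/69
  E: (15/69) * 3 = 45/69
  F: (9/69) * 4 = 36/69
  A: (5/69) * 4 = 20/69
Sum = (48 + 19 + 20 + 45 + 36 + 20)/69 = 188/69

L = 188/69 = 2.7246 bits/symbol


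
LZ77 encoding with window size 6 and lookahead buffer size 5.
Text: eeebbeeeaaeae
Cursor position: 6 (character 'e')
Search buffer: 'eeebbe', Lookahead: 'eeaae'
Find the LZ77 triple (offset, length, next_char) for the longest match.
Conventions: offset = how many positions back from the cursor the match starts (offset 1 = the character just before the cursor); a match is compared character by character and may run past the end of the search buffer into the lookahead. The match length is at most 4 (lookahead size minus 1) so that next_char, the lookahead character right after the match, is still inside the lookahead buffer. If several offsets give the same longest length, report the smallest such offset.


Try each offset into the search buffer:
  offset=1 (pos 5, char 'e'): match length 2
  offset=2 (pos 4, char 'b'): match length 0
  offset=3 (pos 3, char 'b'): match length 0
  offset=4 (pos 2, char 'e'): match length 1
  offset=5 (pos 1, char 'e'): match length 2
  offset=6 (pos 0, char 'e'): match length 2
Longest match has length 2, found at offsets 1, 5, 6; take the smallest, offset 1.
next_char = character at position 6 + 2 = 8 -> 'a'

Best match: offset=1, length=2 (matching 'ee' starting at position 5)
LZ77 triple: (1, 2, 'a')


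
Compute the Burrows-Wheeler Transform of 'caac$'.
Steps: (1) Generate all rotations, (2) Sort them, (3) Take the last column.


Rotations (sorted):
  0: $caac -> last char: c
  1: aac$c -> last char: c
  2: ac$ca -> last char: a
  3: c$caa -> last char: a
  4: caac$ -> last char: $


BWT = ccaa$


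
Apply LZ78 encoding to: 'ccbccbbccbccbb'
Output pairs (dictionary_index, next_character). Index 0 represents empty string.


LZ78 encoding steps:
Dictionary: {0: ''}
Step 1: w='' (idx 0), next='c' -> output (0, 'c'), add 'c' as idx 1
Step 2: w='c' (idx 1), next='b' -> output (1, 'b'), add 'cb' as idx 2
Step 3: w='c' (idx 1), next='c' -> output (1, 'c'), add 'cc' as idx 3
Step 4: w='' (idx 0), next='b' -> output (0, 'b'), add 'b' as idx 4
Step 5: w='b' (idx 4), next='c' -> output (4, 'c'), add 'bc' as idx 5
Step 6: w='cb' (idx 2), next='c' -> output (2, 'c'), add 'cbc' as idx 6
Step 7: w='cb' (idx 2), next='b' -> output (2, 'b'), add 'cbb' as idx 7


Encoded: [(0, 'c'), (1, 'b'), (1, 'c'), (0, 'b'), (4, 'c'), (2, 'c'), (2, 'b')]


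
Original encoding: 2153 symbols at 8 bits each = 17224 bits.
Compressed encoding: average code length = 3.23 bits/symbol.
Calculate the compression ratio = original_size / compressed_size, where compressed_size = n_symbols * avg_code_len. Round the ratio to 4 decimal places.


original_size = n_symbols * orig_bits = 2153 * 8 = 17224 bits
compressed_size = n_symbols * avg_code_len = 2153 * 3.23 = 6954.19 bits
ratio = original_size / compressed_size = 17224 / 6954.19 = 2.4768

Compression ratio = 2.4768


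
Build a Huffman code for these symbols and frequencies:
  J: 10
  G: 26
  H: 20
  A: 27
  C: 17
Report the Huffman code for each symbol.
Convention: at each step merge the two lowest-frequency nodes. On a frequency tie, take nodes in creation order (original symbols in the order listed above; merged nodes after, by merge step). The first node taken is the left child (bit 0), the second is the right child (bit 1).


Huffman tree construction:
Step 1: Merge J(10) + C(17) = 27
Step 2: Merge H(20) + G(26) = 46
Step 3: Merge A(27) + (J+C)(27) = 54
Step 4: Merge (H+G)(46) + (A+(J+C))(54) = 100
Read each symbol's code off the tree from the root (left child = 0, right child = 1).

Codes:
  J: 110 (length 3)
  G: 01 (length 2)
  H: 00 (length 2)
  A: 10 (length 2)
  C: 111 (length 3)
Average code length: 227/100 = 2.2700 bits/symbol


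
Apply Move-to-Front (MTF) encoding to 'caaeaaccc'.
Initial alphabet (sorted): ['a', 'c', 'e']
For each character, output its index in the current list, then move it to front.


MTF encoding:
'c': index 1 in ['a', 'c', 'e'] -> ['c', 'a', 'e']
'a': index 1 in ['c', 'a', 'e'] -> ['a', 'c', 'e']
'a': index 0 in ['a', 'c', 'e'] -> ['a', 'c', 'e']
'e': index 2 in ['a', 'c', 'e'] -> ['e', 'a', 'c']
'a': index 1 in ['e', 'a', 'c'] -> ['a', 'e', 'c']
'a': index 0 in ['a', 'e', 'c'] -> ['a', 'e', 'c']
'c': index 2 in ['a', 'e', 'c'] -> ['c', 'a', 'e']
'c': index 0 in ['c', 'a', 'e'] -> ['c', 'a', 'e']
'c': index 0 in ['c', 'a', 'e'] -> ['c', 'a', 'e']


Output: [1, 1, 0, 2, 1, 0, 2, 0, 0]


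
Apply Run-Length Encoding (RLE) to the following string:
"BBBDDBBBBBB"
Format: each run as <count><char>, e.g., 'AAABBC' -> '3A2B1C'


Scanning runs left to right:
  i=0: run of 'B' x 3 -> '3B'
  i=3: run of 'D' x 2 -> '2D'
  i=5: run of 'B' x 6 -> '6B'

RLE = 3B2D6B


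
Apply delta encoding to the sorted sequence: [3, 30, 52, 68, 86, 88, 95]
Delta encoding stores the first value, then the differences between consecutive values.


First value: 3
Deltas:
  30 - 3 = 27
  52 - 30 = 22
  68 - 52 = 16
  86 - 68 = 18
  88 - 86 = 2
  95 - 88 = 7


Delta encoded: [3, 27, 22, 16, 18, 2, 7]


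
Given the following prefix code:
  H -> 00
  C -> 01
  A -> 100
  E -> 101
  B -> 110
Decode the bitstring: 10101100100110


Decoding step by step:
Bits 101 -> E
Bits 01 -> C
Bits 100 -> A
Bits 100 -> A
Bits 110 -> B


Decoded message: ECAAB


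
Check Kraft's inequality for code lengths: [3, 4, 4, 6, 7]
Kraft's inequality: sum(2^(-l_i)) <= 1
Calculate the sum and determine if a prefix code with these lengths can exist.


Sum = 2^(-3) + 2^(-4) + 2^(-4) + 2^(-6) + 2^(-7)
    = 0.125 + 0.0625 + 0.0625 + 0.015625 + 0.0078125
    = 35/128 = 0.2734375
Since 0.2734375 <= 1, Kraft's inequality IS satisfied.
A prefix code with these lengths CAN exist.

Kraft sum = 0.2734375. Satisfied.


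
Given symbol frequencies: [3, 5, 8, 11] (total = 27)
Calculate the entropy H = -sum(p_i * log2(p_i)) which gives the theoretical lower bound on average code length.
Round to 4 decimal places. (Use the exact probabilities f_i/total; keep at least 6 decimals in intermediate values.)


Per-symbol terms -p_i * log2(p_i) with p_i = f_i/27:
  p = 3/27 = 0.111111: log2(p) = -3.169925, -p*log2(p) = 0.352214
  p = 5/27 = 0.185185: log2(p) = -2.432959, -p*log2(p) = 0.450548
  p = 8/27 = 0.296296: log2(p) = -1.754888, -p*log2(p) = 0.519967
  p = 11/27 = 0.407407: log2(p) = -1.295456, -p*log2(p) = 0.527778
H = 0.352214 + 0.450548 + 0.519967 + 0.527778 = 1.850507

H = 1.8505 bits/symbol


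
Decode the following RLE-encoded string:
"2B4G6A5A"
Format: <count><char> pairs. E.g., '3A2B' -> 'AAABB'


Expanding each <count><char> pair:
  2B -> 'BB'
  4G -> 'GGGG'
  6A -> 'AAAAAA'
  5A -> 'AAAAA'

Decoded = BBGGGGAAAAAAAAAAA


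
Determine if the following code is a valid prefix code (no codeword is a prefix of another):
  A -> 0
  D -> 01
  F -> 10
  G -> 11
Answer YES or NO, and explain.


Checking each pair (does one codeword prefix another?):
  A='0' vs D='01': prefix -- VIOLATION

NO -- this is NOT a valid prefix code. A (0) is a prefix of D (01).


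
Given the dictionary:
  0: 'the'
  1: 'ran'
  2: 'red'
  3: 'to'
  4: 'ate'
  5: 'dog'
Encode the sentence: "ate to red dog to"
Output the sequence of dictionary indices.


Look up each word in the dictionary:
  'ate' -> 4
  'to' -> 3
  'red' -> 2
  'dog' -> 5
  'to' -> 3

Encoded: [4, 3, 2, 5, 3]


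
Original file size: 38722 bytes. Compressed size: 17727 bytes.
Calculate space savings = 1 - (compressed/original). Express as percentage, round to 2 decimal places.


ratio = compressed/original = 17727/38722 = 0.457802
savings = 1 - ratio = 1 - 0.457802 = 0.542198
as a percentage: 0.542198 * 100 = 54.22%

Space savings = 1 - 17727/38722 = 54.22%


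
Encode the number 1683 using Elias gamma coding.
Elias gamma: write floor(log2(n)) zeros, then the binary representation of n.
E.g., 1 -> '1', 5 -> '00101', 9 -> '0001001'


num_bits = floor(log2(1683)) + 1 = 11
leading_zeros = num_bits - 1 = 10
binary(1683) = 11010010011

Elias gamma(1683) = '0000000000' + '11010010011' = 000000000011010010011 (21 bits)


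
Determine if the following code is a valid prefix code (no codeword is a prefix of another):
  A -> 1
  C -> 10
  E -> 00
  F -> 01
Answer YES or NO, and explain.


Checking each pair (does one codeword prefix another?):
  A='1' vs C='10': prefix -- VIOLATION

NO -- this is NOT a valid prefix code. A (1) is a prefix of C (10).


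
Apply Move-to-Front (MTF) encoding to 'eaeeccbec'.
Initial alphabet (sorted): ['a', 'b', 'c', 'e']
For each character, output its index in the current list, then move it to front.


MTF encoding:
'e': index 3 in ['a', 'b', 'c', 'e'] -> ['e', 'a', 'b', 'c']
'a': index 1 in ['e', 'a', 'b', 'c'] -> ['a', 'e', 'b', 'c']
'e': index 1 in ['a', 'e', 'b', 'c'] -> ['e', 'a', 'b', 'c']
'e': index 0 in ['e', 'a', 'b', 'c'] -> ['e', 'a', 'b', 'c']
'c': index 3 in ['e', 'a', 'b', 'c'] -> ['c', 'e', 'a', 'b']
'c': index 0 in ['c', 'e', 'a', 'b'] -> ['c', 'e', 'a', 'b']
'b': index 3 in ['c', 'e', 'a', 'b'] -> ['b', 'c', 'e', 'a']
'e': index 2 in ['b', 'c', 'e', 'a'] -> ['e', 'b', 'c', 'a']
'c': index 2 in ['e', 'b', 'c', 'a'] -> ['c', 'e', 'b', 'a']


Output: [3, 1, 1, 0, 3, 0, 3, 2, 2]


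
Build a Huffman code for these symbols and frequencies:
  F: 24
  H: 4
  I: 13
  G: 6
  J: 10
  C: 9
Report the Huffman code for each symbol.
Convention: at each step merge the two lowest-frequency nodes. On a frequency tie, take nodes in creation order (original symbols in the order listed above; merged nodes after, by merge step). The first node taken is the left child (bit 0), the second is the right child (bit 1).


Huffman tree construction:
Step 1: Merge H(4) + G(6) = 10
Step 2: Merge C(9) + J(10) = 19
Step 3: Merge (H+G)(10) + I(13) = 23
Step 4: Merge (C+J)(19) + ((H+G)+I)(23) = 42
Step 5: Merge F(24) + ((C+J)+((H+G)+I))(42) = 66
Read each symbol's code off the tree from the root (left child = 0, right child = 1).

Codes:
  F: 0 (length 1)
  H: 1100 (length 4)
  I: 111 (length 3)
  G: 1101 (length 4)
  J: 101 (length 3)
  C: 100 (length 3)
Average code length: 160/66 = 2.4242 bits/symbol


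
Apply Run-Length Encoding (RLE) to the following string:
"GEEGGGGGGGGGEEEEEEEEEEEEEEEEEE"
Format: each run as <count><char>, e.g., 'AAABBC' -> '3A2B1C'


Scanning runs left to right:
  i=0: run of 'G' x 1 -> '1G'
  i=1: run of 'E' x 2 -> '2E'
  i=3: run of 'G' x 9 -> '9G'
  i=12: run of 'E' x 18 -> '18E'

RLE = 1G2E9G18E


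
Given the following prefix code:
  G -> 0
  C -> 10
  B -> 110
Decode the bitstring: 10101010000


Decoding step by step:
Bits 10 -> C
Bits 10 -> C
Bits 10 -> C
Bits 10 -> C
Bits 0 -> G
Bits 0 -> G
Bits 0 -> G


Decoded message: CCCCGGG


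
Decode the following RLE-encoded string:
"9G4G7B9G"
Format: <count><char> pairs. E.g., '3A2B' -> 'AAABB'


Expanding each <count><char> pair:
  9G -> 'GGGGGGGGG'
  4G -> 'GGGG'
  7B -> 'BBBBBBB'
  9G -> 'GGGGGGGGG'

Decoded = GGGGGGGGGGGGGBBBBBBBGGGGGGGGG


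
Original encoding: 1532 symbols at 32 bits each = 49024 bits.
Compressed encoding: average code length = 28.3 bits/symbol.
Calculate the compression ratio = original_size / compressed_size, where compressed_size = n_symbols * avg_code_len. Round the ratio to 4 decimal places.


original_size = n_symbols * orig_bits = 1532 * 32 = 49024 bits
compressed_size = n_symbols * avg_code_len = 1532 * 28.3 = 43355.6 bits
ratio = original_size / compressed_size = 49024 / 43355.6 = 1.1307

Compression ratio = 1.1307


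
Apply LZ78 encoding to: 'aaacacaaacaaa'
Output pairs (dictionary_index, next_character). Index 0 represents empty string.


LZ78 encoding steps:
Dictionary: {0: ''}
Step 1: w='' (idx 0), next='a' -> output (0, 'a'), add 'a' as idx 1
Step 2: w='a' (idx 1), next='a' -> output (1, 'a'), add 'aa' as idx 2
Step 3: w='' (idx 0), next='c' -> output (0, 'c'), add 'c' as idx 3
Step 4: w='a' (idx 1), next='c' -> output (1, 'c'), add 'ac' as idx 4
Step 5: w='aa' (idx 2), next='a' -> output (2, 'a'), add 'aaa' as idx 5
Step 6: w='c' (idx 3), next='a' -> output (3, 'a'), add 'ca' as idx 6
Step 7: w='aa' (idx 2), end of input -> output (2, '')


Encoded: [(0, 'a'), (1, 'a'), (0, 'c'), (1, 'c'), (2, 'a'), (3, 'a'), (2, '')]


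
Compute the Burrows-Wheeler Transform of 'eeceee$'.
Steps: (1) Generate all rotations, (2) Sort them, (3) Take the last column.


Rotations (sorted):
  0: $eeceee -> last char: e
  1: ceee$ee -> last char: e
  2: e$eecee -> last char: e
  3: eceee$e -> last char: e
  4: ee$eece -> last char: e
  5: eeceee$ -> last char: $
  6: eee$eec -> last char: c


BWT = eeeee$c


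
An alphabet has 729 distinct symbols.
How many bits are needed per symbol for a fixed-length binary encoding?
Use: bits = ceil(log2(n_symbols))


log2(729) = 9.5098
Bracket: 2^9 = 512 < 729 <= 2^10 = 1024
So ceil(log2(729)) = 10

bits = ceil(log2(729)) = ceil(9.5098) = 10 bits


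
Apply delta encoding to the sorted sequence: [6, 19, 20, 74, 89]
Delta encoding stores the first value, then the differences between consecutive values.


First value: 6
Deltas:
  19 - 6 = 13
  20 - 19 = 1
  74 - 20 = 54
  89 - 74 = 15


Delta encoded: [6, 13, 1, 54, 15]


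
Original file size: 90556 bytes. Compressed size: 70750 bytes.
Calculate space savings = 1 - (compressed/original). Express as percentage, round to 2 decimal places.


ratio = compressed/original = 70750/90556 = 0.781285
savings = 1 - ratio = 1 - 0.781285 = 0.218715
as a percentage: 0.218715 * 100 = 21.87%

Space savings = 1 - 70750/90556 = 21.87%


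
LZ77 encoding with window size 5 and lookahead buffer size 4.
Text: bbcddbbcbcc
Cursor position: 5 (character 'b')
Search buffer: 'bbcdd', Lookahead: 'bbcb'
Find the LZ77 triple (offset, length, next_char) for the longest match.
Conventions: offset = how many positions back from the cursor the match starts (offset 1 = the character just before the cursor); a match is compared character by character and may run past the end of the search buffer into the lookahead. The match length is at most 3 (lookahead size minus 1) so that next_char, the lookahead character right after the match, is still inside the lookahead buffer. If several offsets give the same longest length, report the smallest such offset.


Try each offset into the search buffer:
  offset=1 (pos 4, char 'd'): match length 0
  offset=2 (pos 3, char 'd'): match length 0
  offset=3 (pos 2, char 'c'): match length 0
  offset=4 (pos 1, char 'b'): match length 1
  offset=5 (pos 0, char 'b'): match length 3
Longest match has length 3 at offset 5.
next_char = character at position 5 + 3 = 8 -> 'b'

Best match: offset=5, length=3 (matching 'bbc' starting at position 0)
LZ77 triple: (5, 3, 'b')


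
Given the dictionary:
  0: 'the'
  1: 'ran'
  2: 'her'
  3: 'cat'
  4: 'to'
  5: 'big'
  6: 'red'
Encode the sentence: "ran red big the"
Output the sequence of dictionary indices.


Look up each word in the dictionary:
  'ran' -> 1
  'red' -> 6
  'big' -> 5
  'the' -> 0

Encoded: [1, 6, 5, 0]


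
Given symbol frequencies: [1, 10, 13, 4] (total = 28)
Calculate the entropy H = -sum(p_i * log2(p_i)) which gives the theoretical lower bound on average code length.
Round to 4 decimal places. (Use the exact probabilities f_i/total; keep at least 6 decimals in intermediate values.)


Per-symbol terms -p_i * log2(p_i) with p_i = f_i/28:
  p = 1/28 = 0.035714: log2(p) = -4.807355, -p*log2(p) = 0.171691
  p = 10/28 = 0.357143: log2(p) = -1.485427, -p*log2(p) = 0.530510
  p = 13/28 = 0.464286: log2(p) = -1.106915, -p*log2(p) = 0.513925
  p = 4/28 = 0.142857: log2(p) = -2.807355, -p*log2(p) = 0.401051
H = 0.171691 + 0.530510 + 0.513925 + 0.401051 = 1.617177

H = 1.6172 bits/symbol


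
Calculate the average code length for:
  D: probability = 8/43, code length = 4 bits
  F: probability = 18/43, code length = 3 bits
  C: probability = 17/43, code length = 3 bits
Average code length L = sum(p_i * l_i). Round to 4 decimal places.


Weighted contributions p_i * l_i:
  D: (8/43) * 4 = 32/43
  F: (18/43) * 3 = 54/43
  C: (17/43) * 3 = 51/43
Sum = (32 + 54 + 51)/43 = 137/43

L = 137/43 = 3.1860 bits/symbol


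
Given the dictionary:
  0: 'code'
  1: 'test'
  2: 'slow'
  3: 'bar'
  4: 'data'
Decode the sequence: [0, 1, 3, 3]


Look up each index in the dictionary:
  0 -> 'code'
  1 -> 'test'
  3 -> 'bar'
  3 -> 'bar'

Decoded: "code test bar bar"


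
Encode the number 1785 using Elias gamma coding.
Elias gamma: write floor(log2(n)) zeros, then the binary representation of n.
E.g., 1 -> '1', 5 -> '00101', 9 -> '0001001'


num_bits = floor(log2(1785)) + 1 = 11
leading_zeros = num_bits - 1 = 10
binary(1785) = 11011111001

Elias gamma(1785) = '0000000000' + '11011111001' = 000000000011011111001 (21 bits)


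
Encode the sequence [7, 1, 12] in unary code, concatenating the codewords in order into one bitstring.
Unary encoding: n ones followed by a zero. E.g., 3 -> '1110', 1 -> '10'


Encode each number as n ones followed by a terminating 0:
  7 -> 11111110 (8 bits)
  1 -> 10 (2 bits)
  12 -> 1111111111110 (13 bits)
Total length = 8 + 2 + 13 = 23 bits.

Unary([7, 1, 12]) = 11111110101111111111110 (23 bits)


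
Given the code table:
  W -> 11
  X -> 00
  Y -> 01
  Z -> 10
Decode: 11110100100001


Decoding:
11 -> W
11 -> W
01 -> Y
00 -> X
10 -> Z
00 -> X
01 -> Y


Result: WWYXZXY


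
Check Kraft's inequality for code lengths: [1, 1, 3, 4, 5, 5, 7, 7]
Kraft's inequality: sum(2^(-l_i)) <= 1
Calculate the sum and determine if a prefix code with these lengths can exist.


Sum = 2^(-1) + 2^(-1) + 2^(-3) + 2^(-4) + 2^(-5) + 2^(-5) + 2^(-7) + 2^(-7)
    = 0.5 + 0.5 + 0.125 + 0.0625 + 0.03125 + 0.03125 + 0.0078125 + 0.0078125
    = 162/128 = 1.265625
Since 1.265625 > 1, Kraft's inequality is NOT satisfied.
A prefix code with these lengths CANNOT exist.

Kraft sum = 1.265625. Not satisfied.


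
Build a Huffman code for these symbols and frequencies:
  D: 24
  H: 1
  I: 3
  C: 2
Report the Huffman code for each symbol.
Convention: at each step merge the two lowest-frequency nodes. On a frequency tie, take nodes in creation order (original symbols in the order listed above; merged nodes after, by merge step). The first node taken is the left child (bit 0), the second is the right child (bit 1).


Huffman tree construction:
Step 1: Merge H(1) + C(2) = 3
Step 2: Merge I(3) + (H+C)(3) = 6
Step 3: Merge (I+(H+C))(6) + D(24) = 30
Read each symbol's code off the tree from the root (left child = 0, right child = 1).

Codes:
  D: 1 (length 1)
  H: 010 (length 3)
  I: 00 (length 2)
  C: 011 (length 3)
Average code length: 39/30 = 1.3000 bits/symbol


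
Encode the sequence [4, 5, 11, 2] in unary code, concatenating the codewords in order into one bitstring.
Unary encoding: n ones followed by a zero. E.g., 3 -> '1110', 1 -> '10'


Encode each number as n ones followed by a terminating 0:
  4 -> 11110 (5 bits)
  5 -> 111110 (6 bits)
  11 -> 111111111110 (12 bits)
  2 -> 110 (3 bits)
Total length = 5 + 6 + 12 + 3 = 26 bits.

Unary([4, 5, 11, 2]) = 11110111110111111111110110 (26 bits)


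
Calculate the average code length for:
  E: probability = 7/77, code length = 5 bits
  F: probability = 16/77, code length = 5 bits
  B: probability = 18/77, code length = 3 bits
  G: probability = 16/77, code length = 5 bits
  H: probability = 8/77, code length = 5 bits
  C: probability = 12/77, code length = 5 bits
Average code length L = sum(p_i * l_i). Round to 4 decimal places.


Weighted contributions p_i * l_i:
  E: (7/77) * 5 = 35/77
  F: (16/77) * 5 = 80/77
  B: (18/77) * 3 = 54/77
  G: (16/77) * 5 = 80/77
  H: (8/77) * 5 = 40/77
  C: (12/77) * 5 = 60/77
Sum = (35 + 80 + 54 + 80 + 40 + 60)/77 = 349/77

L = 349/77 = 4.5325 bits/symbol


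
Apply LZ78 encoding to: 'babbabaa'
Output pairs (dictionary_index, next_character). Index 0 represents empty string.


LZ78 encoding steps:
Dictionary: {0: ''}
Step 1: w='' (idx 0), next='b' -> output (0, 'b'), add 'b' as idx 1
Step 2: w='' (idx 0), next='a' -> output (0, 'a'), add 'a' as idx 2
Step 3: w='b' (idx 1), next='b' -> output (1, 'b'), add 'bb' as idx 3
Step 4: w='a' (idx 2), next='b' -> output (2, 'b'), add 'ab' as idx 4
Step 5: w='a' (idx 2), next='a' -> output (2, 'a'), add 'aa' as idx 5


Encoded: [(0, 'b'), (0, 'a'), (1, 'b'), (2, 'b'), (2, 'a')]


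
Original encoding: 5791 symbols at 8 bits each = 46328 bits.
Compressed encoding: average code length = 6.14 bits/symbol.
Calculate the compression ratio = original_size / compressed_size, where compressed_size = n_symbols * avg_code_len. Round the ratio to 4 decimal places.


original_size = n_symbols * orig_bits = 5791 * 8 = 46328 bits
compressed_size = n_symbols * avg_code_len = 5791 * 6.14 = 35556.74 bits
ratio = original_size / compressed_size = 46328 / 35556.74 = 1.3029

Compression ratio = 1.3029


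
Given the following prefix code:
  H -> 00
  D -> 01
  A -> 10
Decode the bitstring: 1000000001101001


Decoding step by step:
Bits 10 -> A
Bits 00 -> H
Bits 00 -> H
Bits 00 -> H
Bits 01 -> D
Bits 10 -> A
Bits 10 -> A
Bits 01 -> D


Decoded message: AHHHDAAD


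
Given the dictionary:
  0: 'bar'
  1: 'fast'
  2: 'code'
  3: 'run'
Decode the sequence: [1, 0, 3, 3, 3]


Look up each index in the dictionary:
  1 -> 'fast'
  0 -> 'bar'
  3 -> 'run'
  3 -> 'run'
  3 -> 'run'

Decoded: "fast bar run run run"


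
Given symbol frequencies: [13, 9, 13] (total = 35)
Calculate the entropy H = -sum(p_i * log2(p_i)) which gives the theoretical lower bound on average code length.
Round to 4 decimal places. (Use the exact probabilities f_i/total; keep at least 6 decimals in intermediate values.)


Per-symbol terms -p_i * log2(p_i) with p_i = f_i/35:
  p = 13/35 = 0.371429: log2(p) = -1.428843, -p*log2(p) = 0.530713
  p = 9/35 = 0.257143: log2(p) = -1.959358, -p*log2(p) = 0.503835
  p = 13/35 = 0.371429: log2(p) = -1.428843, -p*log2(p) = 0.530713
H = 0.530713 + 0.503835 + 0.530713 = 1.565261

H = 1.5653 bits/symbol


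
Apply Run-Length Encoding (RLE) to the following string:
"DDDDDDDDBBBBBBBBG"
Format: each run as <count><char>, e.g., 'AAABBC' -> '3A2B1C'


Scanning runs left to right:
  i=0: run of 'D' x 8 -> '8D'
  i=8: run of 'B' x 8 -> '8B'
  i=16: run of 'G' x 1 -> '1G'

RLE = 8D8B1G


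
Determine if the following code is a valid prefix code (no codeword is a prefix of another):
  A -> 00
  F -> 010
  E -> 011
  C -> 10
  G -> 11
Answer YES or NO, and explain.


Checking each pair (does one codeword prefix another?):
  A='00' vs F='010': no prefix
  A='00' vs E='011': no prefix
  A='00' vs C='10': no prefix
  A='00' vs G='11': no prefix
  F='010' vs A='00': no prefix
  F='010' vs E='011': no prefix
  F='010' vs C='10': no prefix
  F='010' vs G='11': no prefix
  E='011' vs A='00': no prefix
  E='011' vs F='010': no prefix
  E='011' vs C='10': no prefix
  E='011' vs G='11': no prefix
  C='10' vs A='00': no prefix
  C='10' vs F='010': no prefix
  C='10' vs E='011': no prefix
  C='10' vs G='11': no prefix
  G='11' vs A='00': no prefix
  G='11' vs F='010': no prefix
  G='11' vs E='011': no prefix
  G='11' vs C='10': no prefix
No violation found over all pairs.

YES -- this is a valid prefix code. No codeword is a prefix of any other codeword.


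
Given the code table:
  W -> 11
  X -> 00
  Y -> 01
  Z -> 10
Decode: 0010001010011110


Decoding:
00 -> X
10 -> Z
00 -> X
10 -> Z
10 -> Z
01 -> Y
11 -> W
10 -> Z


Result: XZXZZYWZ


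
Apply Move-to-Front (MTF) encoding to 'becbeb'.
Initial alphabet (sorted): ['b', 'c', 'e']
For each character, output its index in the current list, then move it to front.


MTF encoding:
'b': index 0 in ['b', 'c', 'e'] -> ['b', 'c', 'e']
'e': index 2 in ['b', 'c', 'e'] -> ['e', 'b', 'c']
'c': index 2 in ['e', 'b', 'c'] -> ['c', 'e', 'b']
'b': index 2 in ['c', 'e', 'b'] -> ['b', 'c', 'e']
'e': index 2 in ['b', 'c', 'e'] -> ['e', 'b', 'c']
'b': index 1 in ['e', 'b', 'c'] -> ['b', 'e', 'c']


Output: [0, 2, 2, 2, 2, 1]


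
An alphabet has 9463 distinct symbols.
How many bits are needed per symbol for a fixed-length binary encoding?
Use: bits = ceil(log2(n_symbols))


log2(9463) = 13.2081
Bracket: 2^13 = 8192 < 9463 <= 2^14 = 16384
So ceil(log2(9463)) = 14

bits = ceil(log2(9463)) = ceil(13.2081) = 14 bits


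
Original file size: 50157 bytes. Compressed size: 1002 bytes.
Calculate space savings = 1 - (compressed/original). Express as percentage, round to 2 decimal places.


ratio = compressed/original = 1002/50157 = 0.019977
savings = 1 - ratio = 1 - 0.019977 = 0.980023
as a percentage: 0.980023 * 100 = 98.0%

Space savings = 1 - 1002/50157 = 98.0%


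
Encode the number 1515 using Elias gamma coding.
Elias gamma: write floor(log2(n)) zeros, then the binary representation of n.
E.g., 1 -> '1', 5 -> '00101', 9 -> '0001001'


num_bits = floor(log2(1515)) + 1 = 11
leading_zeros = num_bits - 1 = 10
binary(1515) = 10111101011

Elias gamma(1515) = '0000000000' + '10111101011' = 000000000010111101011 (21 bits)


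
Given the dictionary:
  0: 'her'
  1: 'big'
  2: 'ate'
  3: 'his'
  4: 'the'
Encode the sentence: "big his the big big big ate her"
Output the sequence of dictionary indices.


Look up each word in the dictionary:
  'big' -> 1
  'his' -> 3
  'the' -> 4
  'big' -> 1
  'big' -> 1
  'big' -> 1
  'ate' -> 2
  'her' -> 0

Encoded: [1, 3, 4, 1, 1, 1, 2, 0]


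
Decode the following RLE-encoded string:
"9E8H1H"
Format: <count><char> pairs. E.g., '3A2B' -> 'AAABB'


Expanding each <count><char> pair:
  9E -> 'EEEEEEEEE'
  8H -> 'HHHHHHHH'
  1H -> 'H'

Decoded = EEEEEEEEEHHHHHHHHH


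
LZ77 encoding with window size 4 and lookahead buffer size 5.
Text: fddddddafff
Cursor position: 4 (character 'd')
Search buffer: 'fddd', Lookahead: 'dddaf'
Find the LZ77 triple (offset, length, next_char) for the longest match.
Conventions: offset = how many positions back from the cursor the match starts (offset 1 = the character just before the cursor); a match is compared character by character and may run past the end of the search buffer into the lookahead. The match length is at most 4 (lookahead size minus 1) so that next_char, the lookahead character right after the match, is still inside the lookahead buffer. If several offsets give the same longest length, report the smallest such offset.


Try each offset into the search buffer:
  offset=1 (pos 3, char 'd'): match length 3
  offset=2 (pos 2, char 'd'): match length 3
  offset=3 (pos 1, char 'd'): match length 3
  offset=4 (pos 0, char 'f'): match length 0
Longest match has length 3, found at offsets 1, 2, 3; take the smallest, offset 1.
next_char = character at position 4 + 3 = 7 -> 'a'

Best match: offset=1, length=3 (matching 'ddd' starting at position 3)
LZ77 triple: (1, 3, 'a')


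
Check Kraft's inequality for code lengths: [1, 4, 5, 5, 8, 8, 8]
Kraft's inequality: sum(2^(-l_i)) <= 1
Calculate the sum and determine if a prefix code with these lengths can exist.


Sum = 2^(-1) + 2^(-4) + 2^(-5) + 2^(-5) + 2^(-8) + 2^(-8) + 2^(-8)
    = 0.5 + 0.0625 + 0.03125 + 0.03125 + 0.00390625 + 0.00390625 + 0.00390625
    = 163/256 = 0.63671875
Since 0.63671875 <= 1, Kraft's inequality IS satisfied.
A prefix code with these lengths CAN exist.

Kraft sum = 0.63671875. Satisfied.


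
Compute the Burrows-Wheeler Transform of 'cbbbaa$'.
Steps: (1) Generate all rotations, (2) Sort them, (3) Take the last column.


Rotations (sorted):
  0: $cbbbaa -> last char: a
  1: a$cbbba -> last char: a
  2: aa$cbbb -> last char: b
  3: baa$cbb -> last char: b
  4: bbaa$cb -> last char: b
  5: bbbaa$c -> last char: c
  6: cbbbaa$ -> last char: $


BWT = aabbbc$


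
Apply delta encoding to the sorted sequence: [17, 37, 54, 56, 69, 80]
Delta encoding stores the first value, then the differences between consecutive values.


First value: 17
Deltas:
  37 - 17 = 20
  54 - 37 = 17
  56 - 54 = 2
  69 - 56 = 13
  80 - 69 = 11


Delta encoded: [17, 20, 17, 2, 13, 11]


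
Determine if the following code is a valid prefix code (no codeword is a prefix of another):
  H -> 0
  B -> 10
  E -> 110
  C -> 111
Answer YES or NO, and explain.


Checking each pair (does one codeword prefix another?):
  H='0' vs B='10': no prefix
  H='0' vs E='110': no prefix
  H='0' vs C='111': no prefix
  B='10' vs H='0': no prefix
  B='10' vs E='110': no prefix
  B='10' vs C='111': no prefix
  E='110' vs H='0': no prefix
  E='110' vs B='10': no prefix
  E='110' vs C='111': no prefix
  C='111' vs H='0': no prefix
  C='111' vs B='10': no prefix
  C='111' vs E='110': no prefix
No violation found over all pairs.

YES -- this is a valid prefix code. No codeword is a prefix of any other codeword.


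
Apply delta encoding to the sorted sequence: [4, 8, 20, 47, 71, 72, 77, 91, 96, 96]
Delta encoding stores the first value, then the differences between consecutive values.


First value: 4
Deltas:
  8 - 4 = 4
  20 - 8 = 12
  47 - 20 = 27
  71 - 47 = 24
  72 - 71 = 1
  77 - 72 = 5
  91 - 77 = 14
  96 - 91 = 5
  96 - 96 = 0


Delta encoded: [4, 4, 12, 27, 24, 1, 5, 14, 5, 0]


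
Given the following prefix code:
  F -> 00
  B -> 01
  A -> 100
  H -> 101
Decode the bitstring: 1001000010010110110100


Decoding step by step:
Bits 100 -> A
Bits 100 -> A
Bits 00 -> F
Bits 100 -> A
Bits 101 -> H
Bits 101 -> H
Bits 101 -> H
Bits 00 -> F


Decoded message: AAFAHHHF


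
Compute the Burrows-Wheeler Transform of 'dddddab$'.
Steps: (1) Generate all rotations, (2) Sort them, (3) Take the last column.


Rotations (sorted):
  0: $dddddab -> last char: b
  1: ab$ddddd -> last char: d
  2: b$ddddda -> last char: a
  3: dab$dddd -> last char: d
  4: ddab$ddd -> last char: d
  5: dddab$dd -> last char: d
  6: ddddab$d -> last char: d
  7: dddddab$ -> last char: $


BWT = bdadddd$


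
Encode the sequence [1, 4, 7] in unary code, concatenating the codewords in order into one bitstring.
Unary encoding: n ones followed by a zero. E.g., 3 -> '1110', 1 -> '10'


Encode each number as n ones followed by a terminating 0:
  1 -> 10 (2 bits)
  4 -> 11110 (5 bits)
  7 -> 11111110 (8 bits)
Total length = 2 + 5 + 8 = 15 bits.

Unary([1, 4, 7]) = 101111011111110 (15 bits)


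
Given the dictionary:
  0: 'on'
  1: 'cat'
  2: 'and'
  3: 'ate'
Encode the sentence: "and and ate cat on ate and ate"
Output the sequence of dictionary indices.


Look up each word in the dictionary:
  'and' -> 2
  'and' -> 2
  'ate' -> 3
  'cat' -> 1
  'on' -> 0
  'ate' -> 3
  'and' -> 2
  'ate' -> 3

Encoded: [2, 2, 3, 1, 0, 3, 2, 3]


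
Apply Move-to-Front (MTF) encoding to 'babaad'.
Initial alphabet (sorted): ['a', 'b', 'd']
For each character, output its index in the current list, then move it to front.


MTF encoding:
'b': index 1 in ['a', 'b', 'd'] -> ['b', 'a', 'd']
'a': index 1 in ['b', 'a', 'd'] -> ['a', 'b', 'd']
'b': index 1 in ['a', 'b', 'd'] -> ['b', 'a', 'd']
'a': index 1 in ['b', 'a', 'd'] -> ['a', 'b', 'd']
'a': index 0 in ['a', 'b', 'd'] -> ['a', 'b', 'd']
'd': index 2 in ['a', 'b', 'd'] -> ['d', 'a', 'b']


Output: [1, 1, 1, 1, 0, 2]


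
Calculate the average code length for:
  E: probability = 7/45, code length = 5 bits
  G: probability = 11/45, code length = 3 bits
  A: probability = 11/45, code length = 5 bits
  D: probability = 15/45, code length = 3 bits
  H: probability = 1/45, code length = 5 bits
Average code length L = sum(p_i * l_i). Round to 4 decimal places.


Weighted contributions p_i * l_i:
  E: (7/45) * 5 = 35/45
  G: (11/45) * 3 = 33/45
  A: (11/45) * 5 = 55/45
  D: (15/45) * 3 = 45/45
  H: (1/45) * 5 = 5/45
Sum = (35 + 33 + 55 + 45 + 5)/45 = 173/45

L = 173/45 = 3.8444 bits/symbol


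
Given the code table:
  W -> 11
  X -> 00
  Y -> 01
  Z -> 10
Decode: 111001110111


Decoding:
11 -> W
10 -> Z
01 -> Y
11 -> W
01 -> Y
11 -> W


Result: WZYWYW


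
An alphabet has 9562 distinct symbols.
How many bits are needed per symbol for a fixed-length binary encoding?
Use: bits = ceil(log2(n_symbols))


log2(9562) = 13.2231
Bracket: 2^13 = 8192 < 9562 <= 2^14 = 16384
So ceil(log2(9562)) = 14

bits = ceil(log2(9562)) = ceil(13.2231) = 14 bits


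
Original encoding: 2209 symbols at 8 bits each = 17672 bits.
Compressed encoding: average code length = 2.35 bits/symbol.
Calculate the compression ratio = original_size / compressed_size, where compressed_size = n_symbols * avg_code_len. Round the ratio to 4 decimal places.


original_size = n_symbols * orig_bits = 2209 * 8 = 17672 bits
compressed_size = n_symbols * avg_code_len = 2209 * 2.35 = 5191.15 bits
ratio = original_size / compressed_size = 17672 / 5191.15 = 3.4043

Compression ratio = 3.4043


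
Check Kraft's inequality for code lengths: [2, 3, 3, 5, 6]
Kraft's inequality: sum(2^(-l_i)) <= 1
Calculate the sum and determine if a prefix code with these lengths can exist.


Sum = 2^(-2) + 2^(-3) + 2^(-3) + 2^(-5) + 2^(-6)
    = 0.25 + 0.125 + 0.125 + 0.03125 + 0.015625
    = 35/64 = 0.546875
Since 0.546875 <= 1, Kraft's inequality IS satisfied.
A prefix code with these lengths CAN exist.

Kraft sum = 0.546875. Satisfied.


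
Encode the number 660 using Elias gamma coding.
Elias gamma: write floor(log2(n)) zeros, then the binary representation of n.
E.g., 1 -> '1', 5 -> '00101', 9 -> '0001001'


num_bits = floor(log2(660)) + 1 = 10
leading_zeros = num_bits - 1 = 9
binary(660) = 1010010100

Elias gamma(660) = '000000000' + '1010010100' = 0000000001010010100 (19 bits)


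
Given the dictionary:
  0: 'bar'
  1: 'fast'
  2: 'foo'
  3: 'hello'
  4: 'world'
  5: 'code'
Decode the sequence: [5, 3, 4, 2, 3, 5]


Look up each index in the dictionary:
  5 -> 'code'
  3 -> 'hello'
  4 -> 'world'
  2 -> 'foo'
  3 -> 'hello'
  5 -> 'code'

Decoded: "code hello world foo hello code"
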